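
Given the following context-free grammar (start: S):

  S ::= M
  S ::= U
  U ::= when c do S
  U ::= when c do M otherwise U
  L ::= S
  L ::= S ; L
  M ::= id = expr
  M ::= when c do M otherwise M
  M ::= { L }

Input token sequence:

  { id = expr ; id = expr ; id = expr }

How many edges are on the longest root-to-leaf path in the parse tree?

[S [M { [L [S [M id = expr]] ; [L [S [M id = expr]] ; [L [S [M id = expr]]]]] }]]

7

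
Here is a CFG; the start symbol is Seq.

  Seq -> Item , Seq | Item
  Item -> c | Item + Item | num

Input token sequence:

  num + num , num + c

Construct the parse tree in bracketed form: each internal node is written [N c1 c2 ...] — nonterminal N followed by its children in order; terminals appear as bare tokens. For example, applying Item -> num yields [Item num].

[Seq [Item [Item num] + [Item num]] , [Seq [Item [Item num] + [Item c]]]]

Seq
Item , Seq
Item + Item , Seq
num + Item , Seq
num + num , Seq
num + num , Item
num + num , Item + Item
num + num , num + Item
num + num , num + c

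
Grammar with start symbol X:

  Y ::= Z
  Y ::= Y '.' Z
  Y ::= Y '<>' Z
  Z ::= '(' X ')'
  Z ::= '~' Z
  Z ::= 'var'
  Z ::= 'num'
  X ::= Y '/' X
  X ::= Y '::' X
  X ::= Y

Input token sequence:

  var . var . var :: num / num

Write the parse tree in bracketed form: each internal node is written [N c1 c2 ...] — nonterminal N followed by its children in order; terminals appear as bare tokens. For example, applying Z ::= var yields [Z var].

X
Y :: X
Y . Z :: X
Y . Z . Z :: X
Z . Z . Z :: X
var . Z . Z :: X
var . var . Z :: X
var . var . var :: X
var . var . var :: Y / X
var . var . var :: Z / X
var . var . var :: num / X
var . var . var :: num / Y
var . var . var :: num / Z
var . var . var :: num / num

[X [Y [Y [Y [Z var]] . [Z var]] . [Z var]] :: [X [Y [Z num]] / [X [Y [Z num]]]]]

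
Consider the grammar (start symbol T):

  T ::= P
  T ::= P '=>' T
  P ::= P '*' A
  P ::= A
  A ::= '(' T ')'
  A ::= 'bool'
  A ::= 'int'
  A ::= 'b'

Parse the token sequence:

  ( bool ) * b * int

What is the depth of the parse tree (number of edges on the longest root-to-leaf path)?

[T [P [P [P [A ( [T [P [A bool]]] )]] * [A b]] * [A int]]]

8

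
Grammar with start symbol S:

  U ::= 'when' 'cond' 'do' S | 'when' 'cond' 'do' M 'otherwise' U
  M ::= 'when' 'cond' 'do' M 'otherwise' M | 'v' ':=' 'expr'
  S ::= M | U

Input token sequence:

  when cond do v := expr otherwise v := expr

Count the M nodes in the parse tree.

[S [M when cond do [M v := expr] otherwise [M v := expr]]]

3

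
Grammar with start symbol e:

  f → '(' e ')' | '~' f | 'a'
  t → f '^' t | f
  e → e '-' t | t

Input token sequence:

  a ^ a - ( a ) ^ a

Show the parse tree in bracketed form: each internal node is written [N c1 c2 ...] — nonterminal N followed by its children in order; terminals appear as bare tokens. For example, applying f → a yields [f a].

[e [e [t [f a] ^ [t [f a]]]] - [t [f ( [e [t [f a]]] )] ^ [t [f a]]]]

e
e - t
t - t
f ^ t - t
a ^ t - t
a ^ f - t
a ^ a - t
a ^ a - f ^ t
a ^ a - ( e ) ^ t
a ^ a - ( t ) ^ t
a ^ a - ( f ) ^ t
a ^ a - ( a ) ^ t
a ^ a - ( a ) ^ f
a ^ a - ( a ) ^ a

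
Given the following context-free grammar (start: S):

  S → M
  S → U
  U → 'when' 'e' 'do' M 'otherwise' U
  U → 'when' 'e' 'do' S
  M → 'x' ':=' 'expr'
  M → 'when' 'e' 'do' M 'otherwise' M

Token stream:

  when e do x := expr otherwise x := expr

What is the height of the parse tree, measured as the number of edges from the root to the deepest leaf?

[S [M when e do [M x := expr] otherwise [M x := expr]]]

3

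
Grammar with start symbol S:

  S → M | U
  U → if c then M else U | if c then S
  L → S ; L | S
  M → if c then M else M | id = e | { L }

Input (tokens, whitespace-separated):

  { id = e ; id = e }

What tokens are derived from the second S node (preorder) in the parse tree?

id = e

[S [M { [L [S [M id = e]] ; [L [S [M id = e]]]] }]]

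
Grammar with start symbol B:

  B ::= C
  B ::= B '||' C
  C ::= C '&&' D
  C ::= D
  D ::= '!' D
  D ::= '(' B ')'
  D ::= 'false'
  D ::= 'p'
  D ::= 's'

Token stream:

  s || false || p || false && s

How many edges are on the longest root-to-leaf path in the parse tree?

6

[B [B [B [B [C [D s]]] || [C [D false]]] || [C [D p]]] || [C [C [D false]] && [D s]]]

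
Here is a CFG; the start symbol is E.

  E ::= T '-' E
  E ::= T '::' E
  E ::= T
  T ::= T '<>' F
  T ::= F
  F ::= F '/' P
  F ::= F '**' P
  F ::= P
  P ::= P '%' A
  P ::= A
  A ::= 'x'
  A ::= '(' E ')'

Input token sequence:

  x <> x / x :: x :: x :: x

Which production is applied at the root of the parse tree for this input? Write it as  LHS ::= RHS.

E ::= T '::' E

[E [T [T [F [P [A x]]]] <> [F [F [P [A x]]] / [P [A x]]]] :: [E [T [F [P [A x]]]] :: [E [T [F [P [A x]]]] :: [E [T [F [P [A x]]]]]]]]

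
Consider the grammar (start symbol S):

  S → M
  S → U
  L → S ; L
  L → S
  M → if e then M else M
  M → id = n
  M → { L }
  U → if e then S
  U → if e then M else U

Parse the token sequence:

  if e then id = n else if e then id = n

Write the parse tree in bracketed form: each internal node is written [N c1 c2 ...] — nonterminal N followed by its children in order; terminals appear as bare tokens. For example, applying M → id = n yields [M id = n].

S
U
if e then M else U
if e then id = n else U
if e then id = n else if e then S
if e then id = n else if e then M
if e then id = n else if e then id = n

[S [U if e then [M id = n] else [U if e then [S [M id = n]]]]]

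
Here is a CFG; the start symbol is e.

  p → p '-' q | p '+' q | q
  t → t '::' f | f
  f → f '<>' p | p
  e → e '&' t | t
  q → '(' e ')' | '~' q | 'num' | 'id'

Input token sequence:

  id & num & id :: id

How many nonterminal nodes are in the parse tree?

[e [e [e [t [f [p [q id]]]]] & [t [f [p [q num]]]]] & [t [t [f [p [q id]]]] :: [f [p [q id]]]]]

19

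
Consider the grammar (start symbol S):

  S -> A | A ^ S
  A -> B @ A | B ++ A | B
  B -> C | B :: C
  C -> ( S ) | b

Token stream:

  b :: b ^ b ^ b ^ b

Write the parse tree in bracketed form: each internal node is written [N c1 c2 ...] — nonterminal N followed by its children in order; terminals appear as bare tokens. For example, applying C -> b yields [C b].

S
A ^ S
B ^ S
B :: C ^ S
C :: C ^ S
b :: C ^ S
b :: b ^ S
b :: b ^ A ^ S
b :: b ^ B ^ S
b :: b ^ C ^ S
b :: b ^ b ^ S
b :: b ^ b ^ A ^ S
b :: b ^ b ^ B ^ S
b :: b ^ b ^ C ^ S
b :: b ^ b ^ b ^ S
b :: b ^ b ^ b ^ A
b :: b ^ b ^ b ^ B
b :: b ^ b ^ b ^ C
b :: b ^ b ^ b ^ b

[S [A [B [B [C b]] :: [C b]]] ^ [S [A [B [C b]]] ^ [S [A [B [C b]]] ^ [S [A [B [C b]]]]]]]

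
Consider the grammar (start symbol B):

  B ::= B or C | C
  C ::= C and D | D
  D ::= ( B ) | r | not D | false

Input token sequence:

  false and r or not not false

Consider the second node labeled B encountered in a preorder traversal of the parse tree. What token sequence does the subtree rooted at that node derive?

false and r

[B [B [C [C [D false]] and [D r]]] or [C [D not [D not [D false]]]]]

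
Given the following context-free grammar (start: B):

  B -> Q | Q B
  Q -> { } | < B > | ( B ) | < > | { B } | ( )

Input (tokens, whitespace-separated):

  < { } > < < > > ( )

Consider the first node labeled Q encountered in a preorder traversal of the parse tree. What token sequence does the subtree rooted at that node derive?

[B [Q < [B [Q { }]] >] [B [Q < [B [Q < >]] >] [B [Q ( )]]]]

< { } >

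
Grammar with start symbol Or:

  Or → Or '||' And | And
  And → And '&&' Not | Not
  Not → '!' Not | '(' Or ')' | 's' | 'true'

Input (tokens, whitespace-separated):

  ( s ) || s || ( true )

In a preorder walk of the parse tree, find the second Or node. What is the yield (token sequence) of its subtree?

( s ) || s

[Or [Or [Or [And [Not ( [Or [And [Not s]]] )]]] || [And [Not s]]] || [And [Not ( [Or [And [Not true]]] )]]]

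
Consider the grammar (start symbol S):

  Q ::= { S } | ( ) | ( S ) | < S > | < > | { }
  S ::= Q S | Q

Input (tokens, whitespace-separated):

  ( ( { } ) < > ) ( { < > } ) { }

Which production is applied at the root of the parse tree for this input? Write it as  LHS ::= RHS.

[S [Q ( [S [Q ( [S [Q { }]] )] [S [Q < >]]] )] [S [Q ( [S [Q { [S [Q < >]] }]] )] [S [Q { }]]]]

S ::= Q S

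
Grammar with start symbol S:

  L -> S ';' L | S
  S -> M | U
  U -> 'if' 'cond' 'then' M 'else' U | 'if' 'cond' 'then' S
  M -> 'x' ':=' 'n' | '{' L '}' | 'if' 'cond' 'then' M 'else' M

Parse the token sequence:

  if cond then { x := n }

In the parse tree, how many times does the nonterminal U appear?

1

[S [U if cond then [S [M { [L [S [M x := n]]] }]]]]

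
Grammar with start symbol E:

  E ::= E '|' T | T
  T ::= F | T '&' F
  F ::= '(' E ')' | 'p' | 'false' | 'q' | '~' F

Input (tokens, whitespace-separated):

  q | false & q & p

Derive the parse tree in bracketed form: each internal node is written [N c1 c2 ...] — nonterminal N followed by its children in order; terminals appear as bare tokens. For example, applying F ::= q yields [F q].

E
E | T
T | T
F | T
q | T
q | T & F
q | T & F & F
q | F & F & F
q | false & F & F
q | false & q & F
q | false & q & p

[E [E [T [F q]]] | [T [T [T [F false]] & [F q]] & [F p]]]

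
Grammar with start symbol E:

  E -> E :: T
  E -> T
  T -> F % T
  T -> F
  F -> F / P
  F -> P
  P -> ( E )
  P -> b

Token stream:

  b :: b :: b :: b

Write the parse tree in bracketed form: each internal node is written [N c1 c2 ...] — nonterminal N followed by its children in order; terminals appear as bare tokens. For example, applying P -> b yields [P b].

[E [E [E [E [T [F [P b]]]] :: [T [F [P b]]]] :: [T [F [P b]]]] :: [T [F [P b]]]]

E
E :: T
E :: T :: T
E :: T :: T :: T
T :: T :: T :: T
F :: T :: T :: T
P :: T :: T :: T
b :: T :: T :: T
b :: F :: T :: T
b :: P :: T :: T
b :: b :: T :: T
b :: b :: F :: T
b :: b :: P :: T
b :: b :: b :: T
b :: b :: b :: F
b :: b :: b :: P
b :: b :: b :: b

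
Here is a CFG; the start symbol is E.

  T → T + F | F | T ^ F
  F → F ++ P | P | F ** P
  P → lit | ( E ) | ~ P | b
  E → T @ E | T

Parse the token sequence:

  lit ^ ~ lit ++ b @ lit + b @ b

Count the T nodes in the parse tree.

5

[E [T [T [F [P lit]]] ^ [F [F [P ~ [P lit]]] ++ [P b]]] @ [E [T [T [F [P lit]]] + [F [P b]]] @ [E [T [F [P b]]]]]]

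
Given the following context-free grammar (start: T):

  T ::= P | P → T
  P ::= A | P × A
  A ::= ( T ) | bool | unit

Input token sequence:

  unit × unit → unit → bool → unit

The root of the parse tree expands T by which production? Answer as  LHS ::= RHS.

[T [P [P [A unit]] × [A unit]] → [T [P [A unit]] → [T [P [A bool]] → [T [P [A unit]]]]]]

T ::= P → T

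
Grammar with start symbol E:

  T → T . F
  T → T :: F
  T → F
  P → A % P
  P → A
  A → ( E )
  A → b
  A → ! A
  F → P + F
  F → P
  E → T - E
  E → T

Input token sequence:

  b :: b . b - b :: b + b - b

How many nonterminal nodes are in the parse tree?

[E [T [T [T [F [P [A b]]]] :: [F [P [A b]]]] . [F [P [A b]]]] - [E [T [T [F [P [A b]]]] :: [F [P [A b]] + [F [P [A b]]]]] - [E [T [F [P [A b]]]]]]]

30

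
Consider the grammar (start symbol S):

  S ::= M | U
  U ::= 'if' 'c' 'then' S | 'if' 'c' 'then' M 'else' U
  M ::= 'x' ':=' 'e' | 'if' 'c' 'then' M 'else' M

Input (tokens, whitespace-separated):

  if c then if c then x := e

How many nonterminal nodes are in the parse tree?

[S [U if c then [S [U if c then [S [M x := e]]]]]]

6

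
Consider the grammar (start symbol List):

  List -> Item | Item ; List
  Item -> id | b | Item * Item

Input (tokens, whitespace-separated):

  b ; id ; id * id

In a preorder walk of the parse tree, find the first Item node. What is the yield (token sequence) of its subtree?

b

[List [Item b] ; [List [Item id] ; [List [Item [Item id] * [Item id]]]]]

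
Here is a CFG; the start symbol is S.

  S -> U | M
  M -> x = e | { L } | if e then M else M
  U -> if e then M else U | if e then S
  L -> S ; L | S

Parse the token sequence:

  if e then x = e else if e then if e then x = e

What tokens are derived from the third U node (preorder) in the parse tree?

[S [U if e then [M x = e] else [U if e then [S [U if e then [S [M x = e]]]]]]]

if e then x = e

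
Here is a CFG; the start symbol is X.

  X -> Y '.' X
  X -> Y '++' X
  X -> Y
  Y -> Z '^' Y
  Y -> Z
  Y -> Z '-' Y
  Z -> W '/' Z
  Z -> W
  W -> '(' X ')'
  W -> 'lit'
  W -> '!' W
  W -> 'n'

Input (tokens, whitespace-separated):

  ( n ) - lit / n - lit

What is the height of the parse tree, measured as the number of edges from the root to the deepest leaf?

8

[X [Y [Z [W ( [X [Y [Z [W n]]]] )]] - [Y [Z [W lit] / [Z [W n]]] - [Y [Z [W lit]]]]]]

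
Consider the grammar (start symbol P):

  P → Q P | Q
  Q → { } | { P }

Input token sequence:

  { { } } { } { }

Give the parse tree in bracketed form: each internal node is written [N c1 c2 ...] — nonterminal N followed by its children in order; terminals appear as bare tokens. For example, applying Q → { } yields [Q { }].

P
Q P
{ P } P
{ Q } P
{ { } } P
{ { } } Q P
{ { } } { } P
{ { } } { } Q
{ { } } { } { }

[P [Q { [P [Q { }]] }] [P [Q { }] [P [Q { }]]]]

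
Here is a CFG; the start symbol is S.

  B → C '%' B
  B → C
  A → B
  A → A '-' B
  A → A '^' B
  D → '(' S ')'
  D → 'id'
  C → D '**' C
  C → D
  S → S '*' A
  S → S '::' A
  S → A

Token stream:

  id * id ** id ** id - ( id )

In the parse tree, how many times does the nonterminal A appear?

[S [S [A [B [C [D id]]]]] * [A [A [B [C [D id] ** [C [D id] ** [C [D id]]]]]] - [B [C [D ( [S [A [B [C [D id]]]]] )]]]]]

4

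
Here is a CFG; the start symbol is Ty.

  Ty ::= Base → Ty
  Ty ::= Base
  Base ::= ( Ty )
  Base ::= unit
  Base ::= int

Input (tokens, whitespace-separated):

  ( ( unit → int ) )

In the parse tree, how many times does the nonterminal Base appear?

4

[Ty [Base ( [Ty [Base ( [Ty [Base unit] → [Ty [Base int]]] )]] )]]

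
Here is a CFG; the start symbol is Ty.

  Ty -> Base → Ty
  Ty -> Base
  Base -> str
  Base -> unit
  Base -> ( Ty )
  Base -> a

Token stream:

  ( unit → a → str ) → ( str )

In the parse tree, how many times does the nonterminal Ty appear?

6

[Ty [Base ( [Ty [Base unit] → [Ty [Base a] → [Ty [Base str]]]] )] → [Ty [Base ( [Ty [Base str]] )]]]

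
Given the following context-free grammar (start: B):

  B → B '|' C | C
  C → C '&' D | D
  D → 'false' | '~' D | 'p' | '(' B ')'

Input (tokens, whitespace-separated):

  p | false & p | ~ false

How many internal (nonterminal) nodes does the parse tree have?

12

[B [B [B [C [D p]]] | [C [C [D false]] & [D p]]] | [C [D ~ [D false]]]]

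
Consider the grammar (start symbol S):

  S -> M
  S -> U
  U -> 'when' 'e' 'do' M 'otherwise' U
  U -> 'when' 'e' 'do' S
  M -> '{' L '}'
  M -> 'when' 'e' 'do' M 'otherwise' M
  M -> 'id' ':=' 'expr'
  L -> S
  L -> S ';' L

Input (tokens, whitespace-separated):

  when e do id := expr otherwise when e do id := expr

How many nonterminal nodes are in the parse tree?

[S [U when e do [M id := expr] otherwise [U when e do [S [M id := expr]]]]]

6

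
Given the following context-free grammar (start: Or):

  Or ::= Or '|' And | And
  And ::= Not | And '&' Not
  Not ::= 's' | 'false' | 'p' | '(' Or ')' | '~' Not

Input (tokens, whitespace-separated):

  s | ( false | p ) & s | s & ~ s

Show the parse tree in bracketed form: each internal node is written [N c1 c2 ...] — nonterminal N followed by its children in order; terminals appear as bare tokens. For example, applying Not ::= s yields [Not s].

[Or [Or [Or [And [Not s]]] | [And [And [Not ( [Or [Or [And [Not false]]] | [And [Not p]]] )]] & [Not s]]] | [And [And [Not s]] & [Not ~ [Not s]]]]

Or
Or | And
Or | And | And
And | And | And
Not | And | And
s | And | And
s | And & Not | And
s | Not & Not | And
s | ( Or ) & Not | And
s | ( Or | And ) & Not | And
s | ( And | And ) & Not | And
s | ( Not | And ) & Not | And
s | ( false | And ) & Not | And
s | ( false | Not ) & Not | And
s | ( false | p ) & Not | And
s | ( false | p ) & s | And
s | ( false | p ) & s | And & Not
s | ( false | p ) & s | Not & Not
s | ( false | p ) & s | s & Not
s | ( false | p ) & s | s & ~ Not
s | ( false | p ) & s | s & ~ s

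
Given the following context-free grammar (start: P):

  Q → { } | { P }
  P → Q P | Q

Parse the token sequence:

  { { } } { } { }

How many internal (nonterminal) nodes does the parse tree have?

8

[P [Q { [P [Q { }]] }] [P [Q { }] [P [Q { }]]]]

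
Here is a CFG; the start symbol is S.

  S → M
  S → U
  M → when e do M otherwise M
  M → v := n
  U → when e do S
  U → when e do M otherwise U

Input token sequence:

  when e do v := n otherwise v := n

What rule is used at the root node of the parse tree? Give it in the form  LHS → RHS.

S → M

[S [M when e do [M v := n] otherwise [M v := n]]]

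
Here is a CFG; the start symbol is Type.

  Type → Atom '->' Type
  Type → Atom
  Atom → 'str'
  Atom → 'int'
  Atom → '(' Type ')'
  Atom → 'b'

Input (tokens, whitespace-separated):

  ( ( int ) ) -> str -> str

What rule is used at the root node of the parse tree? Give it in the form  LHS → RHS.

[Type [Atom ( [Type [Atom ( [Type [Atom int]] )]] )] -> [Type [Atom str] -> [Type [Atom str]]]]

Type → Atom '->' Type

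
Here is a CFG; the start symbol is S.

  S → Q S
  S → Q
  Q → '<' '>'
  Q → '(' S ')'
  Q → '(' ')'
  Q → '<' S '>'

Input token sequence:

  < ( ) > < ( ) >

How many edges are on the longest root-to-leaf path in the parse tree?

5

[S [Q < [S [Q ( )]] >] [S [Q < [S [Q ( )]] >]]]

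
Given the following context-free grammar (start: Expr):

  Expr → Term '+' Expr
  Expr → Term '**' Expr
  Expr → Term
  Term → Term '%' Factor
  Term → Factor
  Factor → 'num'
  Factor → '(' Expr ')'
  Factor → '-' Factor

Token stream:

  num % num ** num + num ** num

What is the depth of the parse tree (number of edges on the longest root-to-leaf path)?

[Expr [Term [Term [Factor num]] % [Factor num]] ** [Expr [Term [Factor num]] + [Expr [Term [Factor num]] ** [Expr [Term [Factor num]]]]]]

6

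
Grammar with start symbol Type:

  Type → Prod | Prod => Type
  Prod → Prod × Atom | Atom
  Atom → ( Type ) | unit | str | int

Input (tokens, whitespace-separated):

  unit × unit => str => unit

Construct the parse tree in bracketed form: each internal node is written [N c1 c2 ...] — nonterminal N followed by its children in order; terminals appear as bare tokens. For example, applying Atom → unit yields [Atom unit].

Type
Prod => Type
Prod × Atom => Type
Atom × Atom => Type
unit × Atom => Type
unit × unit => Type
unit × unit => Prod => Type
unit × unit => Atom => Type
unit × unit => str => Type
unit × unit => str => Prod
unit × unit => str => Atom
unit × unit => str => unit

[Type [Prod [Prod [Atom unit]] × [Atom unit]] => [Type [Prod [Atom str]] => [Type [Prod [Atom unit]]]]]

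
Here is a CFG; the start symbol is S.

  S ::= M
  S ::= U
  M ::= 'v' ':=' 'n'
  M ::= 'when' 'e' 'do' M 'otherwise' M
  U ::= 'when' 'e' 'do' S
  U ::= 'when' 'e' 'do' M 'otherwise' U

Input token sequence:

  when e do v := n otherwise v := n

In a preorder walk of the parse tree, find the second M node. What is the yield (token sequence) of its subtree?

v := n

[S [M when e do [M v := n] otherwise [M v := n]]]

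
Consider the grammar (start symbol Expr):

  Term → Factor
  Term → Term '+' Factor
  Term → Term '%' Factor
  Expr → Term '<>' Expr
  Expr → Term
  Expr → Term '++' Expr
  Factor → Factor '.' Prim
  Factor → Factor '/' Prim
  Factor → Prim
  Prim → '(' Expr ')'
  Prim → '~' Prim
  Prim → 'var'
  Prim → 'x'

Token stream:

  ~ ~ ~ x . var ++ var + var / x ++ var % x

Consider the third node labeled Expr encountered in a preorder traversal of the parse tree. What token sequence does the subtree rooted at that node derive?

[Expr [Term [Factor [Factor [Prim ~ [Prim ~ [Prim ~ [Prim x]]]]] . [Prim var]]] ++ [Expr [Term [Term [Factor [Prim var]]] + [Factor [Factor [Prim var]] / [Prim x]]] ++ [Expr [Term [Term [Factor [Prim var]]] % [Factor [Prim x]]]]]]

var % x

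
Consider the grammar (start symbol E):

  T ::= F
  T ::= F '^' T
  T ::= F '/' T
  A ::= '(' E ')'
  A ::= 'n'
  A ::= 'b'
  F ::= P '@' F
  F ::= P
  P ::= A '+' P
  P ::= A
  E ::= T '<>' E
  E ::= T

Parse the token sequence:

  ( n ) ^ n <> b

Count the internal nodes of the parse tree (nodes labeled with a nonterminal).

[E [T [F [P [A ( [E [T [F [P [A n]]]]] )]]] ^ [T [F [P [A n]]]]] <> [E [T [F [P [A b]]]]]]

19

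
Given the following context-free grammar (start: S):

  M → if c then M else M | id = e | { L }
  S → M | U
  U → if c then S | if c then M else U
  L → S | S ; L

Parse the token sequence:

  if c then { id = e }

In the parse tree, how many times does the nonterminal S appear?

3

[S [U if c then [S [M { [L [S [M id = e]]] }]]]]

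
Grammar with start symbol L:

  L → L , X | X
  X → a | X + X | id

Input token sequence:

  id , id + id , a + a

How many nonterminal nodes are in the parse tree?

[L [L [L [X id]] , [X [X id] + [X id]]] , [X [X a] + [X a]]]

10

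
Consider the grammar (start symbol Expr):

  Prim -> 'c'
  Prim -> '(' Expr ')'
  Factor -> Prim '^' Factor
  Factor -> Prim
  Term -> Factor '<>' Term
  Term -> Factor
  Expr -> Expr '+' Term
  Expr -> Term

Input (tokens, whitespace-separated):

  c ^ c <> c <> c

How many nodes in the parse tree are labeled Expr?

[Expr [Term [Factor [Prim c] ^ [Factor [Prim c]]] <> [Term [Factor [Prim c]] <> [Term [Factor [Prim c]]]]]]

1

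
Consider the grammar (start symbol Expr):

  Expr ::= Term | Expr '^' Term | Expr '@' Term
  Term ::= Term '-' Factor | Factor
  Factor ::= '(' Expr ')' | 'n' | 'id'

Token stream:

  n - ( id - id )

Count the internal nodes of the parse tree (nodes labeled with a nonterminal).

[Expr [Term [Term [Factor n]] - [Factor ( [Expr [Term [Term [Factor id]] - [Factor id]]] )]]]

10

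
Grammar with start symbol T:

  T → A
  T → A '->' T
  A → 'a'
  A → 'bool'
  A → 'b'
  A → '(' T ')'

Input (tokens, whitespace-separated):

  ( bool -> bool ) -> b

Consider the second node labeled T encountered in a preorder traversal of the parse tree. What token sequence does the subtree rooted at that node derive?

[T [A ( [T [A bool] -> [T [A bool]]] )] -> [T [A b]]]

bool -> bool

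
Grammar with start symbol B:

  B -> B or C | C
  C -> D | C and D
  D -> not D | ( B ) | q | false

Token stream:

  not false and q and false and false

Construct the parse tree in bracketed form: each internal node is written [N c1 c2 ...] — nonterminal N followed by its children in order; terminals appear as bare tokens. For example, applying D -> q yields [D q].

B
C
C and D
C and D and D
C and D and D and D
D and D and D and D
not D and D and D and D
not false and D and D and D
not false and q and D and D
not false and q and false and D
not false and q and false and false

[B [C [C [C [C [D not [D false]]] and [D q]] and [D false]] and [D false]]]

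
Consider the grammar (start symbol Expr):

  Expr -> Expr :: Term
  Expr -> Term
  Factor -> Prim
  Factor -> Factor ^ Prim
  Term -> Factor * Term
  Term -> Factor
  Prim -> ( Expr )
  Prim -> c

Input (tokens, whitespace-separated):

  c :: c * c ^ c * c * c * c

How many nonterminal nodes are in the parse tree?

[Expr [Expr [Term [Factor [Prim c]]]] :: [Term [Factor [Prim c]] * [Term [Factor [Factor [Prim c]] ^ [Prim c]] * [Term [Factor [Prim c]] * [Term [Factor [Prim c]] * [Term [Factor [Prim c]]]]]]]]

22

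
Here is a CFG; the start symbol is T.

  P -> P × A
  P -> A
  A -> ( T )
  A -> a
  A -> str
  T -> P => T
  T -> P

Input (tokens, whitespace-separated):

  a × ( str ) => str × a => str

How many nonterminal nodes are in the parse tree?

[T [P [P [A a]] × [A ( [T [P [A str]]] )]] => [T [P [P [A str]] × [A a]] => [T [P [A str]]]]]

16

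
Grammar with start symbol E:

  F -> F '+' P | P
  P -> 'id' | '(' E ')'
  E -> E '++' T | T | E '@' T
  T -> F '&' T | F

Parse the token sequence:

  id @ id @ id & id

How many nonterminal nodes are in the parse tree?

15

[E [E [E [T [F [P id]]]] @ [T [F [P id]]]] @ [T [F [P id]] & [T [F [P id]]]]]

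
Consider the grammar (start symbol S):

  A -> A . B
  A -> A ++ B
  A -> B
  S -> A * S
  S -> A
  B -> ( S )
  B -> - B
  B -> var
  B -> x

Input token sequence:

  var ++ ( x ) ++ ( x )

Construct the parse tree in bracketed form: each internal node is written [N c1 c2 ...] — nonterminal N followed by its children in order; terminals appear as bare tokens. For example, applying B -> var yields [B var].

[S [A [A [A [B var]] ++ [B ( [S [A [B x]]] )]] ++ [B ( [S [A [B x]]] )]]]

S
A
A ++ B
A ++ B ++ B
B ++ B ++ B
var ++ B ++ B
var ++ ( S ) ++ B
var ++ ( A ) ++ B
var ++ ( B ) ++ B
var ++ ( x ) ++ B
var ++ ( x ) ++ ( S )
var ++ ( x ) ++ ( A )
var ++ ( x ) ++ ( B )
var ++ ( x ) ++ ( x )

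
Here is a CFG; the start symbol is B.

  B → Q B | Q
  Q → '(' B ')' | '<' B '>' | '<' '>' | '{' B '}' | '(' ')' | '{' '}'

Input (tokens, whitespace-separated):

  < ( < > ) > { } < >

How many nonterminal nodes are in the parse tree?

[B [Q < [B [Q ( [B [Q < >]] )]] >] [B [Q { }] [B [Q < >]]]]

10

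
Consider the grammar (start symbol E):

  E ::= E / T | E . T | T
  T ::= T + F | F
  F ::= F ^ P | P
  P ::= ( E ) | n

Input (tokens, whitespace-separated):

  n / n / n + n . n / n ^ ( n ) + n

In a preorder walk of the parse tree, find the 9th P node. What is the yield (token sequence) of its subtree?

[E [E [E [E [E [T [F [P n]]]] / [T [F [P n]]]] / [T [T [F [P n]]] + [F [P n]]]] . [T [F [P n]]]] / [T [T [F [F [P n]] ^ [P ( [E [T [F [P n]]]] )]]] + [F [P n]]]]

n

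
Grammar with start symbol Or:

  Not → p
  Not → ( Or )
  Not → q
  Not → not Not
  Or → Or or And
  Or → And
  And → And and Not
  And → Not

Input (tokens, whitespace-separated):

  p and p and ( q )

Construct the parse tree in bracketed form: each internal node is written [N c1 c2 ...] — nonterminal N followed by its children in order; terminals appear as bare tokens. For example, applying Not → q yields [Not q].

Or
And
And and Not
And and Not and Not
Not and Not and Not
p and Not and Not
p and p and Not
p and p and ( Or )
p and p and ( And )
p and p and ( Not )
p and p and ( q )

[Or [And [And [And [Not p]] and [Not p]] and [Not ( [Or [And [Not q]]] )]]]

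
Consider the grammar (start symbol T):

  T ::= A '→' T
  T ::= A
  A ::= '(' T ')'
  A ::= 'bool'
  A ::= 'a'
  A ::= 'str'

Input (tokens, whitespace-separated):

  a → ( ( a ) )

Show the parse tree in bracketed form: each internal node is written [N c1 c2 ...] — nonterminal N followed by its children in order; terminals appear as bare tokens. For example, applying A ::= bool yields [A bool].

T
A → T
a → T
a → A
a → ( T )
a → ( A )
a → ( ( T ) )
a → ( ( A ) )
a → ( ( a ) )

[T [A a] → [T [A ( [T [A ( [T [A a]] )]] )]]]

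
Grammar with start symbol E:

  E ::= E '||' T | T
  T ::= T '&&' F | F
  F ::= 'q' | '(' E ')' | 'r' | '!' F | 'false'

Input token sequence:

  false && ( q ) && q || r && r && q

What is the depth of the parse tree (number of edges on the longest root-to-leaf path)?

8

[E [E [T [T [T [F false]] && [F ( [E [T [F q]]] )]] && [F q]]] || [T [T [T [F r]] && [F r]] && [F q]]]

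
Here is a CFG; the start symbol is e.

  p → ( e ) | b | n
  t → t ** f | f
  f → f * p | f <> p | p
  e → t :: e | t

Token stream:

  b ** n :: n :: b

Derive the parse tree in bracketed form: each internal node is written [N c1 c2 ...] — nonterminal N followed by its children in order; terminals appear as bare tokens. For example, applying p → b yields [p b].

[e [t [t [f [p b]]] ** [f [p n]]] :: [e [t [f [p n]]] :: [e [t [f [p b]]]]]]

e
t :: e
t ** f :: e
f ** f :: e
p ** f :: e
b ** f :: e
b ** p :: e
b ** n :: e
b ** n :: t :: e
b ** n :: f :: e
b ** n :: p :: e
b ** n :: n :: e
b ** n :: n :: t
b ** n :: n :: f
b ** n :: n :: p
b ** n :: n :: b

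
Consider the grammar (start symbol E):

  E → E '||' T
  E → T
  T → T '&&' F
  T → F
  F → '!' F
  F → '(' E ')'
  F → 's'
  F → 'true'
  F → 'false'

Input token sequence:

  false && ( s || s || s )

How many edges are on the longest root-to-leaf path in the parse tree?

8

[E [T [T [F false]] && [F ( [E [E [E [T [F s]]] || [T [F s]]] || [T [F s]]] )]]]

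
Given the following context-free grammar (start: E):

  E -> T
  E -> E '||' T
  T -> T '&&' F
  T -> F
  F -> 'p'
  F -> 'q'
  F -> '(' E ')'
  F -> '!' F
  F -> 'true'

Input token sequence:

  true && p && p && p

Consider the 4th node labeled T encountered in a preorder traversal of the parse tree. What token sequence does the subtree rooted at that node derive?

true

[E [T [T [T [T [F true]] && [F p]] && [F p]] && [F p]]]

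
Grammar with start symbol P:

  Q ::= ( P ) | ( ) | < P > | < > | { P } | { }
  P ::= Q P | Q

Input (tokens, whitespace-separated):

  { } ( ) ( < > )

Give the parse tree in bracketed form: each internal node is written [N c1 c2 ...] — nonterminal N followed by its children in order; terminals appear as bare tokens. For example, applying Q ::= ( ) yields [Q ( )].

P
Q P
{ } P
{ } Q P
{ } ( ) P
{ } ( ) Q
{ } ( ) ( P )
{ } ( ) ( Q )
{ } ( ) ( < > )

[P [Q { }] [P [Q ( )] [P [Q ( [P [Q < >]] )]]]]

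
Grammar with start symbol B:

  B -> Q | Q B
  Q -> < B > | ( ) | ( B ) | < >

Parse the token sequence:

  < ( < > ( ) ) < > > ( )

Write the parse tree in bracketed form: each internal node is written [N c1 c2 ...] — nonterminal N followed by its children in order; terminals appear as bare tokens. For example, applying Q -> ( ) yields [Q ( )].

[B [Q < [B [Q ( [B [Q < >] [B [Q ( )]]] )] [B [Q < >]]] >] [B [Q ( )]]]

B
Q B
< B > B
< Q B > B
< ( B ) B > B
< ( Q B ) B > B
< ( < > B ) B > B
< ( < > Q ) B > B
< ( < > ( ) ) B > B
< ( < > ( ) ) Q > B
< ( < > ( ) ) < > > B
< ( < > ( ) ) < > > Q
< ( < > ( ) ) < > > ( )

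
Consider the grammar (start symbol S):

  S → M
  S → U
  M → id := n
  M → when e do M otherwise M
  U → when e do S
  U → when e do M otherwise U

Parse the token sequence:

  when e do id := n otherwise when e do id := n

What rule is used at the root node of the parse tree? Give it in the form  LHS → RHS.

S → U

[S [U when e do [M id := n] otherwise [U when e do [S [M id := n]]]]]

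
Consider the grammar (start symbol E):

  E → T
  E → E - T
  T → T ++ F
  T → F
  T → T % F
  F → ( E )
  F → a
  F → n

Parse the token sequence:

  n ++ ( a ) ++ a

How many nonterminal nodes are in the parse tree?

[E [T [T [T [F n]] ++ [F ( [E [T [F a]]] )]] ++ [F a]]]

10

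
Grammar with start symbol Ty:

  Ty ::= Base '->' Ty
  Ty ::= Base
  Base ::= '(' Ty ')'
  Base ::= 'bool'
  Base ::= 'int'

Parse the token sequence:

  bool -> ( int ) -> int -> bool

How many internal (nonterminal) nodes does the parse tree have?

[Ty [Base bool] -> [Ty [Base ( [Ty [Base int]] )] -> [Ty [Base int] -> [Ty [Base bool]]]]]

10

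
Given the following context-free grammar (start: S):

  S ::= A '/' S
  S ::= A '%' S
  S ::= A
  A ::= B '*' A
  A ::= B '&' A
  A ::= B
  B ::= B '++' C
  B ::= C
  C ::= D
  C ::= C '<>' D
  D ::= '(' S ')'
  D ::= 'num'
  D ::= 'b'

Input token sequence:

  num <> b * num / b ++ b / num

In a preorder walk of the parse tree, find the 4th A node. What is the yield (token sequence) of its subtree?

num

[S [A [B [C [C [D num]] <> [D b]]] * [A [B [C [D num]]]]] / [S [A [B [B [C [D b]]] ++ [C [D b]]]] / [S [A [B [C [D num]]]]]]]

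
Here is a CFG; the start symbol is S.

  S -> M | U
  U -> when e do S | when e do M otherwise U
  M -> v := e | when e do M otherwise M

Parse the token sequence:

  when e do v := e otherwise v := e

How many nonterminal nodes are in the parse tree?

[S [M when e do [M v := e] otherwise [M v := e]]]

4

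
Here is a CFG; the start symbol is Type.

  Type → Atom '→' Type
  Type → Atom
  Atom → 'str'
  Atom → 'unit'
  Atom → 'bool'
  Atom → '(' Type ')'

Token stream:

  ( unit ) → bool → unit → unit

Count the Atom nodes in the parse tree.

[Type [Atom ( [Type [Atom unit]] )] → [Type [Atom bool] → [Type [Atom unit] → [Type [Atom unit]]]]]

5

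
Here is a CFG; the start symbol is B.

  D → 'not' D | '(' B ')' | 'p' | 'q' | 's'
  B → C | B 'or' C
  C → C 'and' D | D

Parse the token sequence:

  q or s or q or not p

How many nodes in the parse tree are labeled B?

4

[B [B [B [B [C [D q]]] or [C [D s]]] or [C [D q]]] or [C [D not [D p]]]]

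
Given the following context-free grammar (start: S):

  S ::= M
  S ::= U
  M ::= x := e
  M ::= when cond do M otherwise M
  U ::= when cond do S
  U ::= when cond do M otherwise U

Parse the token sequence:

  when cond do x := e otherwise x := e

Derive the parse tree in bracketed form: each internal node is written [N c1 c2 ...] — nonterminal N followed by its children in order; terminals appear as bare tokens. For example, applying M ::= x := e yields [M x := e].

[S [M when cond do [M x := e] otherwise [M x := e]]]

S
M
when cond do M otherwise M
when cond do x := e otherwise M
when cond do x := e otherwise x := e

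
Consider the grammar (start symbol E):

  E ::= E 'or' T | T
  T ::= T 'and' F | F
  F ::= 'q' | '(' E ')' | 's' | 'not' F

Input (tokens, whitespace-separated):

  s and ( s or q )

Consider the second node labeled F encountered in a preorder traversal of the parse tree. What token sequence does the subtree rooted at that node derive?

[E [T [T [F s]] and [F ( [E [E [T [F s]]] or [T [F q]]] )]]]

( s or q )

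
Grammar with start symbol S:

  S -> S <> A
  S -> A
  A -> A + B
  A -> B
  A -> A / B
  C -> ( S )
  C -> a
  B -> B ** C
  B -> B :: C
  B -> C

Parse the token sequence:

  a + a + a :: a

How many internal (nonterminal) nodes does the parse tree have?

[S [A [A [A [B [C a]]] + [B [C a]]] + [B [B [C a]] :: [C a]]]]

12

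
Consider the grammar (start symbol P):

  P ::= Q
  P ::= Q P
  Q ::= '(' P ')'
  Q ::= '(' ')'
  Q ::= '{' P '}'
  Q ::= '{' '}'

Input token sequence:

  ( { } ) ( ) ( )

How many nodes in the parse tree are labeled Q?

4

[P [Q ( [P [Q { }]] )] [P [Q ( )] [P [Q ( )]]]]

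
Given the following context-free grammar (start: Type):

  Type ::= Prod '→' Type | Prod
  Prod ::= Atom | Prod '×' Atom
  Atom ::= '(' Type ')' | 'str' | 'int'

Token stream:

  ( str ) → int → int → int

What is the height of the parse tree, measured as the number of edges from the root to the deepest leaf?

6

[Type [Prod [Atom ( [Type [Prod [Atom str]]] )]] → [Type [Prod [Atom int]] → [Type [Prod [Atom int]] → [Type [Prod [Atom int]]]]]]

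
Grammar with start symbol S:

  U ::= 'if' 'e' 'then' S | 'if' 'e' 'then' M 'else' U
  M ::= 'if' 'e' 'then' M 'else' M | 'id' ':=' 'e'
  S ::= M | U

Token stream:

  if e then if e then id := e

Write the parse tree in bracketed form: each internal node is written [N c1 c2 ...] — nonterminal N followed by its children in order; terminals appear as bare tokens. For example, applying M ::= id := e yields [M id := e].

S
U
if e then S
if e then U
if e then if e then S
if e then if e then M
if e then if e then id := e

[S [U if e then [S [U if e then [S [M id := e]]]]]]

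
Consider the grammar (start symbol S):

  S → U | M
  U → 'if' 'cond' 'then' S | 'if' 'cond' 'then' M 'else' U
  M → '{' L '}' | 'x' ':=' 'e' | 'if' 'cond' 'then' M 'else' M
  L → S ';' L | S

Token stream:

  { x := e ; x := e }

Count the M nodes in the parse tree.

3

[S [M { [L [S [M x := e]] ; [L [S [M x := e]]]] }]]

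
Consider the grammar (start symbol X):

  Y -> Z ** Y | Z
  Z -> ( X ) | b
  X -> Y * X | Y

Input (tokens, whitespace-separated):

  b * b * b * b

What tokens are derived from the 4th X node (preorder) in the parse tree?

b

[X [Y [Z b]] * [X [Y [Z b]] * [X [Y [Z b]] * [X [Y [Z b]]]]]]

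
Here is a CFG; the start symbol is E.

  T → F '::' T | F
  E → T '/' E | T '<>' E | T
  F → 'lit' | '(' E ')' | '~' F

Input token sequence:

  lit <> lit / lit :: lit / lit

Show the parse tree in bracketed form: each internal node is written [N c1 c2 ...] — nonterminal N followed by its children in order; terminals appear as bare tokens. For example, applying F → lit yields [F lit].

[E [T [F lit]] <> [E [T [F lit]] / [E [T [F lit] :: [T [F lit]]] / [E [T [F lit]]]]]]

E
T <> E
F <> E
lit <> E
lit <> T / E
lit <> F / E
lit <> lit / E
lit <> lit / T / E
lit <> lit / F :: T / E
lit <> lit / lit :: T / E
lit <> lit / lit :: F / E
lit <> lit / lit :: lit / E
lit <> lit / lit :: lit / T
lit <> lit / lit :: lit / F
lit <> lit / lit :: lit / lit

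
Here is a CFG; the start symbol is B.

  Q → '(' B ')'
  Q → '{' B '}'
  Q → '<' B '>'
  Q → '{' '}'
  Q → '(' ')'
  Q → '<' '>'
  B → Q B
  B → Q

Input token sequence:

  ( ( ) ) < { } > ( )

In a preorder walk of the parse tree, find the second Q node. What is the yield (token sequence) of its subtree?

[B [Q ( [B [Q ( )]] )] [B [Q < [B [Q { }]] >] [B [Q ( )]]]]

( )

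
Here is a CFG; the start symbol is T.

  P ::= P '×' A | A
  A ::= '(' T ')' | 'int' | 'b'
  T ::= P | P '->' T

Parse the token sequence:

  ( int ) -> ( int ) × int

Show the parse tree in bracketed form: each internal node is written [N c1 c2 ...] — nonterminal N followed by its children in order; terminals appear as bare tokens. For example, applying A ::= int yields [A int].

T
P -> T
A -> T
( T ) -> T
( P ) -> T
( A ) -> T
( int ) -> T
( int ) -> P
( int ) -> P × A
( int ) -> A × A
( int ) -> ( T ) × A
( int ) -> ( P ) × A
( int ) -> ( A ) × A
( int ) -> ( int ) × A
( int ) -> ( int ) × int

[T [P [A ( [T [P [A int]]] )]] -> [T [P [P [A ( [T [P [A int]]] )]] × [A int]]]]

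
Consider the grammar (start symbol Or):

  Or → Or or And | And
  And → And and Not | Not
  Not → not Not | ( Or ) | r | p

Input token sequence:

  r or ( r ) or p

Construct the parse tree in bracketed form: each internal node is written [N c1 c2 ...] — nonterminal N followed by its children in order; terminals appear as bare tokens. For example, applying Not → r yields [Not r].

Or
Or or And
Or or And or And
And or And or And
Not or And or And
r or And or And
r or Not or And
r or ( Or ) or And
r or ( And ) or And
r or ( Not ) or And
r or ( r ) or And
r or ( r ) or Not
r or ( r ) or p

[Or [Or [Or [And [Not r]]] or [And [Not ( [Or [And [Not r]]] )]]] or [And [Not p]]]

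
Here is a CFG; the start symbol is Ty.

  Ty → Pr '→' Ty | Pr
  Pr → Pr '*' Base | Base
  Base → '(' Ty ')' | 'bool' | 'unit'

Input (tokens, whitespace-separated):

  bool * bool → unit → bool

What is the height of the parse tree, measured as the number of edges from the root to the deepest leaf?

5

[Ty [Pr [Pr [Base bool]] * [Base bool]] → [Ty [Pr [Base unit]] → [Ty [Pr [Base bool]]]]]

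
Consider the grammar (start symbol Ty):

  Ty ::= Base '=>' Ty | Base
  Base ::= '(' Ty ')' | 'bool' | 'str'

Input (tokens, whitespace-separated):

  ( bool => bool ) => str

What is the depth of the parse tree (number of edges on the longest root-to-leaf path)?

5

[Ty [Base ( [Ty [Base bool] => [Ty [Base bool]]] )] => [Ty [Base str]]]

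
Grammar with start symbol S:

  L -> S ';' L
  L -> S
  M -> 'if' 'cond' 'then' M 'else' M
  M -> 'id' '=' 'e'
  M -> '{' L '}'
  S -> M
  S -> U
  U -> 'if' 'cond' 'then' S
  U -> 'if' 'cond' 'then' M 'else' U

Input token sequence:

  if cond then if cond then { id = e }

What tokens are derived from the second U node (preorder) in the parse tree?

[S [U if cond then [S [U if cond then [S [M { [L [S [M id = e]]] }]]]]]]

if cond then { id = e }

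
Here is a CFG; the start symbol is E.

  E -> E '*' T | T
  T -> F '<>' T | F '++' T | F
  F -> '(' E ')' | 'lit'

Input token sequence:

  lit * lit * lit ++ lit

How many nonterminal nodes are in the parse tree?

[E [E [E [T [F lit]]] * [T [F lit]]] * [T [F lit] ++ [T [F lit]]]]

11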